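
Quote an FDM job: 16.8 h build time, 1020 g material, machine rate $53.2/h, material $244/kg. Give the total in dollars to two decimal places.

$1142.64

Time charge: 53.2 × 16.8 → $893.76.
Material cost = 244 × 1020/1000, so $248.88.
Job cost: 893.76 + 248.88 = $1142.64.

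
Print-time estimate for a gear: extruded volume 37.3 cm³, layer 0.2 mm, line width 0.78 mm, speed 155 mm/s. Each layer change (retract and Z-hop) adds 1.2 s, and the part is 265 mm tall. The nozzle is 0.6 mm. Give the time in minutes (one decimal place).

52.2 minutes

Line area = 0.2 × 0.78 = 0.156 mm².
Path length: 37300 mm³ / 0.156 mm² → 239102.6 mm.
Extrusion time: 239102.6 / 155 → 1542.6 s.
Layers = ⌈265/0.2⌉ = 1325.
Z-hop total: 1325 × 1.2 → 1590 s.
Altogether 1542.6 + 1590 = 3132.6 s, i.e. 52.2 minutes.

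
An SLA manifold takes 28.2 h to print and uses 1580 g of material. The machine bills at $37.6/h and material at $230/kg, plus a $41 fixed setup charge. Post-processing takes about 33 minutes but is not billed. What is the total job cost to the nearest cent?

$1464.72

Time charge = 37.6 × 28.2 = $1060.32.
Feedstock cost: 230 × 1580/1000 → $363.40.
Total = 1060.32 + 363.40 + 41 = $1464.72.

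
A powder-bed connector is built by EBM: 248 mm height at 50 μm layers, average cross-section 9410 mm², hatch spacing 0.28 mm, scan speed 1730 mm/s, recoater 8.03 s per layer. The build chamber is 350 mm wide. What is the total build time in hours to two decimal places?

37.83 hours

Number of layers: 248 / 0.05 → 4960 (rounded up).
Hatch length per layer = 9410 / 0.28 = 33607.1 mm.
Beam time per layer = 33607.1 / 1730 = 19.4261 s.
Per-layer time = 19.4261 + 8.03 = 27.4561 s.
Total: 4960 × 27.4561 s = 136182.256 s → 37.83 hours.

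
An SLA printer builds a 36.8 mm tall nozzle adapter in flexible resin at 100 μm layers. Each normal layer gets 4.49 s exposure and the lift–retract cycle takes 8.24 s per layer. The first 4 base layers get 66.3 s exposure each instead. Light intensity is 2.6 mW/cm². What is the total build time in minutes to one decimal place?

82.2 minutes

Layers = ⌈36.8/0.1⌉ = 368.
Base layers = 4 × (66.3 + 8.24), so 298.16 s.
Regular layers = 364 × (4.49 + 8.24) = 4633.72 s.
Total = 298.16 + 4633.72 = 4931.88 s = 82.2 minutes.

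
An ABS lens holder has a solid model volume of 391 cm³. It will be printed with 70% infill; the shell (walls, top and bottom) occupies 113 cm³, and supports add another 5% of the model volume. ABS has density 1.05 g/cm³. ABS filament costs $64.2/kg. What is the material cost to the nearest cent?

$22.05

Interior volume = 391 − 113 = 278 cm³.
Infill volume = 0.70 × 278, so 194.6 cm³.
Support: 0.05 × 391 → 19.55 cm³.
Total extruded = 113 + 194.6 + 19.55, so 327.15 cm³.
Mass = 327.15 × 1.05, so 343.5075 g.
Cost = 343.5075 g / 1000 × $64.2/kg = $22.05.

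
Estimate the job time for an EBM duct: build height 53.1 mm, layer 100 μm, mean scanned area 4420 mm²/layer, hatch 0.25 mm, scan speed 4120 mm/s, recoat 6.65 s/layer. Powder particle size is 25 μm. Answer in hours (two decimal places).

1.61 hours

Layer count = ceil(53.1 / 0.1) = 531.
Scan path per layer: 4420 / 0.25 → 17680 mm.
Beam time per layer = 17680 / 4120, so 4.2913 s.
Time per layer: 4.2913 + 6.65 → 10.9413 s.
Build time = 531 × 10.9413 = 5809.8303 s = 1.61 hours.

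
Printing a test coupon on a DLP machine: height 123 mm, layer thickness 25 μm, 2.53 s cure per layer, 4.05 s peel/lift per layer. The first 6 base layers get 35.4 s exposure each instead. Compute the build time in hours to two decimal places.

Layer count = ceil(123 / 0.025) = 4920.
Base layers = 6 × (35.4 + 4.05), so 236.7 s.
Normal layers = 4914 × (2.53 + 4.05) = 32334.12 s.
Sum: 236.7 + 32334.12 = 32570.82 s → 9.05 hours.

9.05 hours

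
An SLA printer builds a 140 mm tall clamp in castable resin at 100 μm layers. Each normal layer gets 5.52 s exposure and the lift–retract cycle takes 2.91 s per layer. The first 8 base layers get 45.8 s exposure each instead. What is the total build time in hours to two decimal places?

Number of layers: 140 / 0.1 → 1400 (rounded up).
Burn-in layers = 8 × (45.8 + 2.91) = 389.68 s.
Regular layers = 1392 × (5.52 + 2.91), so 11734.56 s.
Total = 389.68 + 11734.56 = 12124.24 s = 3.37 hours.

3.37 hours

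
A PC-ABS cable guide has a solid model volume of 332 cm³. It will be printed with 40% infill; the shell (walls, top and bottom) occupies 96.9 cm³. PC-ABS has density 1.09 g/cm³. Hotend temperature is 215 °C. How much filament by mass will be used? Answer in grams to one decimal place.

Interior volume = 332 − 96.9 = 235.1 cm³.
Infill deposited = 0.40 × 235.1, so 94.04 cm³.
Total extruded = 96.9 + 94.04 = 190.94 cm³.
Mass: 190.94 × 1.09 → 208.1246 g.

208.1 g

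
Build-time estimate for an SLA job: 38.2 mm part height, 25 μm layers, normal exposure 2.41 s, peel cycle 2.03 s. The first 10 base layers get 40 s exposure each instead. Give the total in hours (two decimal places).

Layer count = ceil(38.2 / 0.025) = 1528.
Burn-in layers = 10 × (40 + 2.03), so 420.3 s.
Normal layers = 1518 × (2.41 + 2.03) = 6739.92 s.
Sum: 420.3 + 6739.92 = 7160.22 s → 1.99 hours.

1.99 hours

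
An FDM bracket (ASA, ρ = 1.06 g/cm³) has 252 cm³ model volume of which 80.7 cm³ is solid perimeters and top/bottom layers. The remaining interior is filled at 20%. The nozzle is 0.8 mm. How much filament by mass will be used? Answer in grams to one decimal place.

Interior volume = 252 − 80.7 = 171.3 cm³.
Infill volume = 0.20 × 171.3, so 34.26 cm³.
Total printed volume = 80.7 + 34.26 = 114.96 cm³.
Mass: 114.96 × 1.06 → 121.8576 g.

121.9 g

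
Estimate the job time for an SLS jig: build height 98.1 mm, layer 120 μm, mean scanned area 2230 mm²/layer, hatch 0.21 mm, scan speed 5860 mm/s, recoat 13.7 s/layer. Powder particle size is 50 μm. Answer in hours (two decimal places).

Number of layers: 98.1 / 0.12 → 818 (rounded up).
Per-layer scan distance = 2230 / 0.21, so 10619 mm.
Scan time per layer = 10619 / 5860, so 1.8121 s.
Layer cycle = 1.8121 + 13.7 = 15.5121 s.
Total: 818 × 15.5121 s = 12688.8978 s → 3.52 hours.

3.52 hours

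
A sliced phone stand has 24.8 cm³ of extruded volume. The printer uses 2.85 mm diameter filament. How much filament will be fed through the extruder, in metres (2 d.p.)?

3.89 m

Filament cross-section = π × (2.85/2)² = 6.3794 mm².
Length = 24.8 cm³ / 6.3794 mm² = 24800 / 6.3794 = 3887.51 mm = 3.89 m.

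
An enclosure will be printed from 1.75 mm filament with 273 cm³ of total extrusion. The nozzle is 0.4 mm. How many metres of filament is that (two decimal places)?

113.50 m

A = π r² = π × 0.875² = 2.4053 mm².
L = 273000 mm³ / 2.4053 mm² = 113499.36 mm, i.e. 113.50 m.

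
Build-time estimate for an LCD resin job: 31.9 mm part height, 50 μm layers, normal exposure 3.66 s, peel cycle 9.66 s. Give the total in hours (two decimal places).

2.36 hours

Layer count = ceil(31.9 / 0.05) = 638.
Each layer takes: 3.66 + 9.66 → 13.32 s.
Total = 638 × 13.32 = 8498.16 s = 2.36 hours.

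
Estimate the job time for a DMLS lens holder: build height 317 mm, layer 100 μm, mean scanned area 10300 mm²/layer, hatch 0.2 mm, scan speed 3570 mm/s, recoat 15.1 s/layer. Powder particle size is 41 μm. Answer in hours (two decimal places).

Layers = ⌈317/0.1⌉ = 3170.
Hatch length per layer: 10300 / 0.2 → 51500 mm.
Laser time per layer = 51500 / 3570, so 14.4258 s.
Per-layer time = 14.4258 + 15.1 = 29.5258 s.
Total: 3170 × 29.5258 s = 93596.786 s → 26.00 hours.

26.00 hours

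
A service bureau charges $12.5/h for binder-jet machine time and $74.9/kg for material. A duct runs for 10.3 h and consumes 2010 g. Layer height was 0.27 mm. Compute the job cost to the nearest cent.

$279.30

Time charge = 12.5 × 10.3 = $128.75.
Material cost = 74.9 × 2010/1000 = $150.549.
Total = 128.75 + 150.549 = 279.299 ≈ $279.30.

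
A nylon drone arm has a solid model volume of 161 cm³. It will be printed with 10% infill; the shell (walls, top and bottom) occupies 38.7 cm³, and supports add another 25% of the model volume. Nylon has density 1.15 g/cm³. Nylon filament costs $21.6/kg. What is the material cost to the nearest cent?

$2.26

Infill region = 161 − 38.7 = 122.3 cm³.
Infill volume = 0.10 × 122.3 = 12.23 cm³.
Support: 0.25 × 161 → 40.25 cm³.
Total printed volume = 38.7 + 12.23 + 40.25, so 91.18 cm³.
Mass = 91.18 × 1.15 = 104.857 g.
At $21.6/kg: 104.857/1000 × 21.6 = $2.26.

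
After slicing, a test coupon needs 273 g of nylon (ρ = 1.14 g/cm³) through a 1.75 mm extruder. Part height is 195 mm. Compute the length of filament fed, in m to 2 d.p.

99.56 m

Extruded volume: 273/1.14 = 239.4737 cm³ (239473.7 mm³).
Filament cross-section = π × (1.75/2)² = 2.4053 mm².
L = V/A = 239473.7/2.4053 = 99560.84 mm → 99.56 m.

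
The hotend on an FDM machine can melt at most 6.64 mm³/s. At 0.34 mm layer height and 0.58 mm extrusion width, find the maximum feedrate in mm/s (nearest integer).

Extrusion cross-section = 0.34 × 0.58, so 0.1972 mm².
v_max = Q/A = 6.64/0.1972 = 33.67 mm/s → 34 mm/s.

34 mm/s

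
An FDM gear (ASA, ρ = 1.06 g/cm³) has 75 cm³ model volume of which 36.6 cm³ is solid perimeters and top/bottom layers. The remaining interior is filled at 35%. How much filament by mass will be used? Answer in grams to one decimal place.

Interior volume = 75 − 36.6, so 38.4 cm³.
Deposited infill = 0.35 × 38.4 = 13.44 cm³.
Total extruded = 36.6 + 13.44 = 50.04 cm³.
Mass = 50.04 × 1.06, so 53.0424 g.

53.0 g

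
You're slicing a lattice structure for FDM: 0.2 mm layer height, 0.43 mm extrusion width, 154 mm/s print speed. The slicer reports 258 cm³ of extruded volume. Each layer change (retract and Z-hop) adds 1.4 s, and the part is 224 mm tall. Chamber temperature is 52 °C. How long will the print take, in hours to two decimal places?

5.85 hours

Line area = 0.2 × 0.43, so 0.086 mm².
Toolpath length = 258 cm³ / 0.086 mm² = 258000 / 0.086 = 3000000 mm.
Print-move time = 3000000 / 154, so 19480.5 s.
Layers = ⌈224/0.2⌉ = 1120.
Layer-change overhead = 1120 × 1.4 = 1568 s.
Total = 19480.5 + 1568 = 21048.5 s = 5.85 hours.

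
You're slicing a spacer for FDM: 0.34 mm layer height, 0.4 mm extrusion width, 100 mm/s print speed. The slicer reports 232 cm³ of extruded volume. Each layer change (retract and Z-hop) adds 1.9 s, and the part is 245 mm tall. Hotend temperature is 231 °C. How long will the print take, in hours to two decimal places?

Bead cross-section: 0.34 × 0.4 → 0.136 mm².
Toolpath length = 232 cm³ / 0.136 mm² = 232000 / 0.136 = 1705882.4 mm.
Print-move time = 1705882.4 / 100, so 17058.8 s.
Layer count = ceil(245 / 0.34) = 721.
Layer-change overhead = 721 × 1.9 = 1369.9 s.
Total = 17058.8 + 1369.9 = 18428.7 s = 5.12 hours.

5.12 hours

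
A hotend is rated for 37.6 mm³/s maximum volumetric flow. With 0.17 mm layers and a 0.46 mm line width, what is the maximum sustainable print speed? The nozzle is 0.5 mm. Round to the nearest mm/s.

481 mm/s

Extrusion cross-section: 0.17 × 0.46 → 0.0782 mm².
Max speed = 37.6 / 0.0782 = 480.82 ≈ 481 mm/s.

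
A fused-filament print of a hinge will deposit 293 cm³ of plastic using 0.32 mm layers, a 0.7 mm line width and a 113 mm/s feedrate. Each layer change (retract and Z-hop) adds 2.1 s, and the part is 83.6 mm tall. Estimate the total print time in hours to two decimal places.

3.37 hours

Line area: 0.32 × 0.7 → 0.224 mm².
Path length: 293000 mm³ / 0.224 mm² → 1308035.7 mm.
Print-move time = 1308035.7 / 113 = 11575.5 s.
Layer count = ceil(83.6 / 0.32) = 262.
Z-hop total = 262 × 2.1 = 550.2 s.
Total = 11575.5 + 550.2 = 12125.7 s = 3.37 hours.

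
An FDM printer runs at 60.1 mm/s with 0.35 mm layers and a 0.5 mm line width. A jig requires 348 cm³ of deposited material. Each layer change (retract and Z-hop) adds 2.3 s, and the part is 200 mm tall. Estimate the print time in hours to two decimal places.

9.56 hours

Extrusion cross-section = 0.35 × 0.5, so 0.175 mm².
Toolpath length = 348 cm³ / 0.175 mm² = 348000 / 0.175 = 1988571.4 mm.
Time extruding = 1988571.4 / 60.1, so 33087.7 s.
Layers = ⌈200/0.35⌉ = 572.
Layer-change overhead: 572 × 2.3 → 1315.6 s.
Altogether 33087.7 + 1315.6 = 34403.3 s, i.e. 9.56 hours.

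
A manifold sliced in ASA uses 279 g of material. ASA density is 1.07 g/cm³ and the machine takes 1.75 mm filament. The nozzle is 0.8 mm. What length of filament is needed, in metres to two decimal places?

108.41 m

Extruded volume: 279/1.07 = 260.7477 cm³ (260747.7 mm³).
A = π r² = π × 0.875² = 2.4053 mm².
L = V/A = 260747.7/2.4053 = 108405.48 mm → 108.41 m.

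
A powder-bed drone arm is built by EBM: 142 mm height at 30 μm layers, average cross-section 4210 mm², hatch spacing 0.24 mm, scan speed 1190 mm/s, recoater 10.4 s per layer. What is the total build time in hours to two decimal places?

Layer count = ceil(142 / 0.03) = 4734.
Scan path per layer = 4210 / 0.24 = 17541.7 mm.
Beam time per layer: 17541.7 / 1190 → 14.7409 s.
Time per layer: 14.7409 + 10.4 → 25.1409 s.
Build time = 4734 × 25.1409 = 119017.0206 s = 33.06 hours.

33.06 hours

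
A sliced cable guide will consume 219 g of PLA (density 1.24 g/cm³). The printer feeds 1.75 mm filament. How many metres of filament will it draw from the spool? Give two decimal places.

73.43 m

Extruded volume: 219/1.24 = 176.6129 cm³ (176612.9 mm³).
Filament cross-section = π × (1.75/2)² = 2.4053 mm².
Length = 176612.9 / 2.4053 = 73426.56 mm = 73.43 m.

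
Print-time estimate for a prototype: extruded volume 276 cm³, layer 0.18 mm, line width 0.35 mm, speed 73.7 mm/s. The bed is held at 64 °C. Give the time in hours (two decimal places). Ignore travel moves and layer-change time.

Line area = 0.18 × 0.35, so 0.063 mm².
Total extruded path = 276000/0.063 = 4380952.4 mm.
Print-move time = 4380952.4 / 73.7 = 59443 s.
That's 59443 s → 16.51 hours.

16.51 hours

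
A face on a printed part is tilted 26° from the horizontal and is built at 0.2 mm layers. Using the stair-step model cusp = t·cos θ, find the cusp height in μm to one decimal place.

h_c = t·cos θ = 0.2 × 0.8988 = 0.17976 mm (179.8 μm).

179.8 μm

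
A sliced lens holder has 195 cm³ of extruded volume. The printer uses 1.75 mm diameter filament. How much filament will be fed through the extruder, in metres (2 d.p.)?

81.07 m

Cross-section of 1.75 mm filament: π·(1.75/2)² = 2.4053 mm².
L = 195000 mm³ / 2.4053 mm² = 81070.97 mm, i.e. 81.07 m.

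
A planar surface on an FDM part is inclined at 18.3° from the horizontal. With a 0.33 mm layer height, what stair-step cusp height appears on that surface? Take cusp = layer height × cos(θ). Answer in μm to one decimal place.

Cusp = layer height × cos(18.3°) = 0.33 × 0.9494 = 0.313302 mm = 313.3 μm.

313.3 μm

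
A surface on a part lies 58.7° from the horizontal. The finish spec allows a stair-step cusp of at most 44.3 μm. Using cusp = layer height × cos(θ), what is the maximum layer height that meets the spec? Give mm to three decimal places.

cos(58.7°) = 0.5195; t_max = 0.0443/0.5195 = 0.085 mm.

0.085 mm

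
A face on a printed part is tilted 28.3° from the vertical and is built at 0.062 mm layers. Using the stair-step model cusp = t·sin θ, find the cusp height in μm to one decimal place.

29.4 μm

h_c = t·sin θ = 0.062 × 0.4741 = 0.029394 mm (29.4 μm).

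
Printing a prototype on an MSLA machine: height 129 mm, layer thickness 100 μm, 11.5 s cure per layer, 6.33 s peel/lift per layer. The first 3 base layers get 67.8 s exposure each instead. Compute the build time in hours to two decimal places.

Number of layers: 129 / 0.1 → 1290 (rounded up).
Burn-in layers = 3 × (67.8 + 6.33), so 222.39 s.
Normal layers: 1287 × (11.5 + 6.33) → 22947.21 s.
Total = 222.39 + 22947.21 = 23169.6 s = 6.44 hours.

6.44 hours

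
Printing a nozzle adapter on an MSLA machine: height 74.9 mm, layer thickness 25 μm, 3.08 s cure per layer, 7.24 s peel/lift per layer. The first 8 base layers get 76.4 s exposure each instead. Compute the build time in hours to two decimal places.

Layers = ⌈74.9/0.025⌉ = 2996.
Burn-in layers = 8 × (76.4 + 7.24) = 669.12 s.
Remaining layers = 2988 × (3.08 + 7.24), so 30836.16 s.
Total = 669.12 + 30836.16 = 31505.28 s = 8.75 hours.

8.75 hours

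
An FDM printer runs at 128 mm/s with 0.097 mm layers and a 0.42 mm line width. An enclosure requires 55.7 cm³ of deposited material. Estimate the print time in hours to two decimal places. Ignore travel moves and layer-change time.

Line area = 0.097 × 0.42 = 0.04074 mm².
Toolpath length = 55.7 cm³ / 0.04074 mm² = 55700 / 0.04074 = 1367206.7 mm.
Time extruding: 1367206.7 / 128 → 10681.3 s.
That's 10681.3 s → 2.97 hours.

2.97 hours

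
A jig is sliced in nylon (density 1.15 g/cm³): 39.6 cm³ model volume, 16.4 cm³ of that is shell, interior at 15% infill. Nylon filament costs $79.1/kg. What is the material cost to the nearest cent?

Volume inside the shell: 39.6 − 16.4 → 23.2 cm³.
Deposited infill: 0.15 × 23.2 → 3.48 cm³.
Deposited volume = 16.4 + 3.48 = 19.88 cm³.
Mass: 19.88 × 1.15 → 22.862 g.
Cost = 22.862 g / 1000 × $79.1/kg = $1.81.

$1.81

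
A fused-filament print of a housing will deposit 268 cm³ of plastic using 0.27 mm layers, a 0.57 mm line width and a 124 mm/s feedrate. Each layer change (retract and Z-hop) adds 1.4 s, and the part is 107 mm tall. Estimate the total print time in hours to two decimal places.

4.06 hours

Bead cross-section: 0.27 × 0.57 → 0.1539 mm².
Total extruded path = 268000/0.1539 = 1741390.5 mm.
Time extruding = 1741390.5 / 124, so 14043.5 s.
Number of layers: 107 / 0.27 → 397 (rounded up).
Z-hop total = 397 × 1.4 = 555.8 s.
Altogether 14043.5 + 555.8 = 14599.3 s, i.e. 4.06 hours.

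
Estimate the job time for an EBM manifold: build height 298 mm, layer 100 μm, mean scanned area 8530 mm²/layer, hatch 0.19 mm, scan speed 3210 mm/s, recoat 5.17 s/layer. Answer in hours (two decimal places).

15.86 hours

Layers = ⌈298/0.1⌉ = 2980.
Scan path per layer = 8530 / 0.19 = 44894.7 mm.
Scan time per layer = 44894.7 / 3210, so 13.9859 s.
Time per layer: 13.9859 + 5.17 → 19.1559 s.
Total: 2980 × 19.1559 s = 57084.582 s → 15.86 hours.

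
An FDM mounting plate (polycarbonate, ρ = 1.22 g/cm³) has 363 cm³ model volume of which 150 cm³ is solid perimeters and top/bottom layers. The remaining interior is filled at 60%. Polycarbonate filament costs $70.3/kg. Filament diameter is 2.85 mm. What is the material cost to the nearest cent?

Infill region = 363 − 150, so 213 cm³.
Deposited infill = 0.60 × 213, so 127.8 cm³.
Deposited volume = 150 + 127.8, so 277.8 cm³.
Mass: 277.8 × 1.22 → 338.916 g.
At $70.3/kg: 338.916/1000 × 70.3 = $23.83.

$23.83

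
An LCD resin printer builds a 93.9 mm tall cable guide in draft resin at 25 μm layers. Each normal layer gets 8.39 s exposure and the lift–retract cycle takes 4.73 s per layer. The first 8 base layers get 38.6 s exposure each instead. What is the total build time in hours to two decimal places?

13.76 hours

Number of layers: 93.9 / 0.025 → 3756 (rounded up).
Base layers = 8 × (38.6 + 4.73), so 346.64 s.
Regular layers: 3748 × (8.39 + 4.73) → 49173.76 s.
Total = 346.64 + 49173.76 = 49520.4 s = 13.76 hours.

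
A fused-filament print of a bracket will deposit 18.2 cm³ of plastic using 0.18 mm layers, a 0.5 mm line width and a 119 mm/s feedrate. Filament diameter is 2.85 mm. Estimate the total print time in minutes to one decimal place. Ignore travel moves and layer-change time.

28.3 minutes

Extrusion cross-section = 0.18 × 0.5, so 0.09 mm².
Path length: 18200 mm³ / 0.09 mm² → 202222.2 mm.
Extrusion time: 202222.2 / 119 → 1699.3 s.
That's 1699.3 s → 28.3 minutes.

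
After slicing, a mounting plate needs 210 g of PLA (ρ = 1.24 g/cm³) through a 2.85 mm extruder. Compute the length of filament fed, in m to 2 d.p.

Volume = 210 g / 1.24 g·cm⁻³ = 169.3548 cm³ = 169354.8 mm³.
A = π r² = π × 1.425² = 6.3794 mm².
L = V/A = 169354.8/6.3794 = 26547.14 mm → 26.55 m.

26.55 m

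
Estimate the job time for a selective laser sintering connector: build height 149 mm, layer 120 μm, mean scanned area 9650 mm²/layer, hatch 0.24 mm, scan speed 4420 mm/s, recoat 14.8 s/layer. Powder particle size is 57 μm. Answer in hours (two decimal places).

Number of layers: 149 / 0.12 → 1242 (rounded up).
Per-layer scan distance = 9650 / 0.24, so 40208.3 mm.
Laser time per layer: 40208.3 / 4420 → 9.0969 s.
Layer cycle = 9.0969 + 14.8, so 23.8969 s.
1242 layers × 23.8969 s/layer = 29679.9498 s, i.e. 8.24 hours.

8.24 hours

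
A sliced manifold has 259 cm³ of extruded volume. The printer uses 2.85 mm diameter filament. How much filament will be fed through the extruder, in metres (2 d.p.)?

40.60 m

A = π r² = π × 1.425² = 6.3794 mm².
Length = 259 cm³ / 6.3794 mm² = 259000 / 6.3794 = 40599.43 mm = 40.60 m.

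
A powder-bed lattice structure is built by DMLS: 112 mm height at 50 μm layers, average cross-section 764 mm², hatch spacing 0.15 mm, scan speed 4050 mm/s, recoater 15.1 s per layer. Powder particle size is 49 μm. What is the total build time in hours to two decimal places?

Layer count = ceil(112 / 0.05) = 2240.
Per-layer scan distance = 764 / 0.15, so 5093.3 mm.
Laser time per layer = 5093.3 / 4050, so 1.2576 s.
Time per layer = 1.2576 + 15.1 = 16.3576 s.
2240 layers × 16.3576 s/layer = 36641.024 s, i.e. 10.18 hours.

10.18 hours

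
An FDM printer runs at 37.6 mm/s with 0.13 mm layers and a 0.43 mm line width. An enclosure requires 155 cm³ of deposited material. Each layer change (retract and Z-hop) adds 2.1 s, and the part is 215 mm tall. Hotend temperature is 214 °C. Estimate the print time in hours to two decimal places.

21.45 hours

Bead cross-section = 0.13 × 0.43 = 0.0559 mm².
Path length: 155000 mm³ / 0.0559 mm² → 2772808.6 mm.
Time extruding: 2772808.6 / 37.6 → 73744.9 s.
Number of layers: 215 / 0.13 → 1654 (rounded up).
Layer-change overhead = 1654 × 2.1, so 3473.4 s.
Altogether 73744.9 + 3473.4 = 77218.3 s, i.e. 21.45 hours.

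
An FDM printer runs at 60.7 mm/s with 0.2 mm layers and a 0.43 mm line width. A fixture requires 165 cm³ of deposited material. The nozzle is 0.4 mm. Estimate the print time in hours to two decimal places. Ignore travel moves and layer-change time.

8.78 hours

Bead cross-section = 0.2 × 0.43 = 0.086 mm².
Total extruded path = 165000/0.086 = 1918604.7 mm.
Print-move time = 1918604.7 / 60.7 = 31608 s.
That's 31608 s → 8.78 hours.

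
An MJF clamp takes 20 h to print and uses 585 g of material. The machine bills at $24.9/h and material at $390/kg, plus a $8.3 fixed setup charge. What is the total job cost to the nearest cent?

$734.45

Machine cost: 24.9 × 20 → $498.00.
Material charge: 390 × 585/1000 → $228.15.
Total = 498.00 + 228.15 + 8.3 = $734.45.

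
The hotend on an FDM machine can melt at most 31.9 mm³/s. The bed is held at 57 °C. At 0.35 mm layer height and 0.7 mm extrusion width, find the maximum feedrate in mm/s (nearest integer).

Extrusion cross-section: 0.35 × 0.7 → 0.245 mm².
Max speed = 31.9 / 0.245 = 130.20 ≈ 130 mm/s.

130 mm/s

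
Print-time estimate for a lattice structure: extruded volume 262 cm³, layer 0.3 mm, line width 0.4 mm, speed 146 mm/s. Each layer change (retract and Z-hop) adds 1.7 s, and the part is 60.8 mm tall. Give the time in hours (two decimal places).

Line area = 0.3 × 0.4, so 0.12 mm².
Toolpath length = 262 cm³ / 0.12 mm² = 262000 / 0.12 = 2183333.3 mm.
Extrusion time = 2183333.3 / 146, so 14954.3 s.
Layer count = ceil(60.8 / 0.3) = 203.
Z-hop total = 203 × 1.7, so 345.1 s.
Altogether 14954.3 + 345.1 = 15299.4 s, i.e. 4.25 hours.

4.25 hours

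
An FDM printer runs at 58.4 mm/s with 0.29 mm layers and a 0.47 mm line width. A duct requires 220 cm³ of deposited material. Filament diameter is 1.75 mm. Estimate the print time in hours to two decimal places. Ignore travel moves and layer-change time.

7.68 hours

Bead cross-section = 0.29 × 0.47 = 0.1363 mm².
Total extruded path = 220000/0.1363 = 1614086.6 mm.
Print-move time: 1614086.6 / 58.4 → 27638.5 s.
27638.5 s = 7.68 hours.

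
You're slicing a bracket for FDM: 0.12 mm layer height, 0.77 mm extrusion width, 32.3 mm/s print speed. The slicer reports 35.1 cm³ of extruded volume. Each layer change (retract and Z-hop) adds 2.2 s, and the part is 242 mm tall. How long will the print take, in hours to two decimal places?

Extrusion cross-section: 0.12 × 0.77 → 0.0924 mm².
Toolpath length = 35.1 cm³ / 0.0924 mm² = 35100 / 0.0924 = 379870.1 mm.
Extrusion time = 379870.1 / 32.3 = 11760.7 s.
Number of layers: 242 / 0.12 → 2017 (rounded up).
Z-hop total: 2017 × 2.2 → 4437.4 s.
Altogether 11760.7 + 4437.4 = 16198.1 s, i.e. 4.50 hours.

4.50 hours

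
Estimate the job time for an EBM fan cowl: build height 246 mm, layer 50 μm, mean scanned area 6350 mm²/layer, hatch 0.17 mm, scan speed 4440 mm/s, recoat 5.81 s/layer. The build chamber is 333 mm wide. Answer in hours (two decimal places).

Number of layers: 246 / 0.05 → 4920 (rounded up).
Per-layer scan distance: 6350 / 0.17 → 37352.9 mm.
Scan time per layer = 37352.9 / 4440 = 8.4128 s.
Time per layer: 8.4128 + 5.81 → 14.2228 s.
Build time = 4920 × 14.2228 = 69976.176 s = 19.44 hours.

19.44 hours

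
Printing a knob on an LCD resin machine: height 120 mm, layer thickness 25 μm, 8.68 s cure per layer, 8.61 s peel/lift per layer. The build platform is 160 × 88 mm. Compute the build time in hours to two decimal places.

Layer count = ceil(120 / 0.025) = 4800.
Each layer takes: 8.68 + 8.61 → 17.29 s.
Build time: 4800 × 17.29 s = 82992 s, i.e. 23.05 hours.

23.05 hours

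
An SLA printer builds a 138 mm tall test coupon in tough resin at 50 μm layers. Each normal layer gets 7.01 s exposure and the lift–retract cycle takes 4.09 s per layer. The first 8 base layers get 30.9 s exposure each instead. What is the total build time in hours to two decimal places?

8.56 hours

Layers = ⌈138/0.05⌉ = 2760.
Bottom layers = 8 × (30.9 + 4.09), so 279.92 s.
Normal layers = 2752 × (7.01 + 4.09) = 30547.2 s.
Sum: 279.92 + 30547.2 = 30827.12 s → 8.56 hours.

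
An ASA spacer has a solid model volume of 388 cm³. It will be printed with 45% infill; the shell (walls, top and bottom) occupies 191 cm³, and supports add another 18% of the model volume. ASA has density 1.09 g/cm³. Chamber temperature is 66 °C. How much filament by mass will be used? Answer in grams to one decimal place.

380.9 g

Interior volume: 388 − 191 → 197 cm³.
Infill deposited = 0.45 × 197 = 88.65 cm³.
Support = 0.18 × 388 = 69.84 cm³.
Deposited volume = 191 + 88.65 + 69.84, so 349.49 cm³.
Mass: 349.49 × 1.09 → 380.9441 g.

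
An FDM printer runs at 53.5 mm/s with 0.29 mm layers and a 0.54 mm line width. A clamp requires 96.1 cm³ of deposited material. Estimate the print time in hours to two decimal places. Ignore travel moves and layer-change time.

3.19 hours

Line area = 0.29 × 0.54 = 0.1566 mm².
Path length: 96100 mm³ / 0.1566 mm² → 613665.4 mm.
Time extruding = 613665.4 / 53.5 = 11470.4 s.
That's 11470.4 s → 3.19 hours.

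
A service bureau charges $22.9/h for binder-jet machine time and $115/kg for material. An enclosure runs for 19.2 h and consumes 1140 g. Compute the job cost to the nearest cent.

$570.78

Time charge = 22.9 × 19.2 = $439.68.
Material charge = 115 × 1140/1000, so $131.10.
Total = 439.68 + 131.10 = $570.78.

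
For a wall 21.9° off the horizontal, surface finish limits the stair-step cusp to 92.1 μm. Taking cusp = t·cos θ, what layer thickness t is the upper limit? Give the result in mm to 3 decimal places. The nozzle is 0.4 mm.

t = h_c / cos θ = 0.0921 / 0.9278 = 0.099 mm.

0.099 mm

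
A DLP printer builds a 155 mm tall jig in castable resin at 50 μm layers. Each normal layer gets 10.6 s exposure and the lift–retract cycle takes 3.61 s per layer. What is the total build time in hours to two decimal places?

12.24 hours

Layer count = ceil(155 / 0.05) = 3100.
Per-layer time = 10.6 + 3.61, so 14.21 s.
Total = 3100 × 14.21 = 44051 s = 12.24 hours.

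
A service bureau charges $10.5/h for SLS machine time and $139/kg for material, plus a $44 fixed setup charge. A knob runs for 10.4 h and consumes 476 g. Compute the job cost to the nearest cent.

Machine-time cost = 10.5 × 10.4 = $109.20.
Material cost = 139 × 476/1000 = $66.164.
Adding setup: 109.20 + 66.164 + 44 → 219.364 ≈ $219.36.

$219.36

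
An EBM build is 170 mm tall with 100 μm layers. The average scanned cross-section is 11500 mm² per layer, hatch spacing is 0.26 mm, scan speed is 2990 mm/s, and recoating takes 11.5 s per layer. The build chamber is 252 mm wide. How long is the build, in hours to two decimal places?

12.42 hours

Number of layers: 170 / 0.1 → 1700 (rounded up).
Scan path per layer = 11500 / 0.26 = 44230.8 mm.
Beam time per layer = 44230.8 / 2990 = 14.7929 s.
Layer cycle = 14.7929 + 11.5 = 26.2929 s.
Total: 1700 × 26.2929 s = 44697.93 s → 12.42 hours.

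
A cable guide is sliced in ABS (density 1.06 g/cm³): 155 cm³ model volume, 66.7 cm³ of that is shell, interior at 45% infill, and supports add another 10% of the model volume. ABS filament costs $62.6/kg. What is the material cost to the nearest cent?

Volume inside the shell = 155 − 66.7 = 88.3 cm³.
Infill deposited = 0.45 × 88.3 = 39.735 cm³.
Support = 0.10 × 155 = 15.5 cm³.
Total printed volume = 66.7 + 39.735 + 15.5, so 121.935 cm³.
Mass: 121.935 × 1.06 → 129.2511 g.
Cost = 129.2511 g / 1000 × $62.6/kg = $8.09.

$8.09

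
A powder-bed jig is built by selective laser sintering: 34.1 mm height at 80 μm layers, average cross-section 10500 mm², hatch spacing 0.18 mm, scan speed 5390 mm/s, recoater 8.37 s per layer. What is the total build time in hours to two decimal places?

Layers = ⌈34.1/0.08⌉ = 427.
Hatch length per layer = 10500 / 0.18, so 58333.3 mm.
Laser time per layer = 58333.3 / 5390, so 10.8225 s.
Time per layer: 10.8225 + 8.37 → 19.1925 s.
427 layers × 19.1925 s/layer = 8195.1975 s, i.e. 2.28 hours.

2.28 hours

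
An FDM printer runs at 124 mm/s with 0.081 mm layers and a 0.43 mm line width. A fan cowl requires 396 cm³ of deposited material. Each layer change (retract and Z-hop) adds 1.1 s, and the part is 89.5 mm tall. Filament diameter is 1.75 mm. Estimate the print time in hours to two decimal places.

Line area = 0.081 × 0.43, so 0.03483 mm².
Total extruded path = 396000/0.03483 = 11369509 mm.
Extrusion time: 11369509 / 124 → 91689.6 s.
Layer count = ceil(89.5 / 0.081) = 1105.
Non-print overhead = 1105 × 1.1, so 1215.5 s.
Altogether 91689.6 + 1215.5 = 92905.1 s, i.e. 25.81 hours.

25.81 hours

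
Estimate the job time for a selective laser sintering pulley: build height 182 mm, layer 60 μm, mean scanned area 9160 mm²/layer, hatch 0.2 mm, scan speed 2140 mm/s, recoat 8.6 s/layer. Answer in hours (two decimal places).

Number of layers: 182 / 0.06 → 3034 (rounded up).
Hatch length per layer = 9160 / 0.2 = 45800 mm.
Per-layer scan time = 45800 / 2140 = 21.4019 s.
Per-layer time = 21.4019 + 8.6 = 30.0019 s.
Build time = 3034 × 30.0019 = 91025.7646 s = 25.28 hours.

25.28 hours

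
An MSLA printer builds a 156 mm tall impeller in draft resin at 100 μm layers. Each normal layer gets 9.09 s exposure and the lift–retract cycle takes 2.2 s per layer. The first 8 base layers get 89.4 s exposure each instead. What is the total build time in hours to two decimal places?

Layers = ⌈156/0.1⌉ = 1560.
Bottom layers: 8 × (89.4 + 2.2) → 732.8 s.
Normal layers = 1552 × (9.09 + 2.2) = 17522.08 s.
Sum: 732.8 + 17522.08 = 18254.88 s → 5.07 hours.

5.07 hours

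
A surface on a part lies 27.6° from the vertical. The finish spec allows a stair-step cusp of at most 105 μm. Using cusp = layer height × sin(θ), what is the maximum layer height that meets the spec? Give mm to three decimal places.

t = h_c / sin θ = 0.105 / 0.4633 = 0.227 mm.

0.227 mm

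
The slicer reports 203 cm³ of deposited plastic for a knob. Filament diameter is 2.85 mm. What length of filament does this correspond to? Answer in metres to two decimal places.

31.82 m

Cross-section of 2.85 mm filament: π·(2.85/2)² = 6.3794 mm².
L = 203000 mm³ / 6.3794 mm² = 31821.17 mm, i.e. 31.82 m.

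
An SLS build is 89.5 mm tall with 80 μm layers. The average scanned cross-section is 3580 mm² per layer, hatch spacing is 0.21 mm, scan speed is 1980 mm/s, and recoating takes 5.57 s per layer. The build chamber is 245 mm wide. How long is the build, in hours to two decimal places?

Number of layers: 89.5 / 0.08 → 1119 (rounded up).
Scan path per layer = 3580 / 0.21 = 17047.6 mm.
Per-layer scan time = 17047.6 / 1980 = 8.6099 s.
Time per layer = 8.6099 + 5.57, so 14.1799 s.
1119 layers × 14.1799 s/layer = 15867.3081 s, i.e. 4.41 hours.

4.41 hours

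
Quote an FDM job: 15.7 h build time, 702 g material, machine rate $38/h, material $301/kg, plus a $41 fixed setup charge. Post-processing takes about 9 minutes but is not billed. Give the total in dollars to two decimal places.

Machine-time cost = 38 × 15.7, so $596.60.
Feedstock cost = 301 × 702/1000, so $211.302.
Adding setup: 596.60 + 211.302 + 41 → 848.902 ≈ $848.90.

$848.90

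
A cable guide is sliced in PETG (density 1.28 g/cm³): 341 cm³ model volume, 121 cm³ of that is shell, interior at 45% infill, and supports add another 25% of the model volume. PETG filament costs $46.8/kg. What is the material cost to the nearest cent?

Volume inside the shell = 341 − 121, so 220 cm³.
Deposited infill: 0.45 × 220 → 99 cm³.
Support = 0.25 × 341 = 85.25 cm³.
Total printed volume = 121 + 99 + 85.25 = 305.25 cm³.
Mass: 305.25 × 1.28 → 390.72 g.
At $46.8/kg: 390.72/1000 × 46.8 = $18.29.

$18.29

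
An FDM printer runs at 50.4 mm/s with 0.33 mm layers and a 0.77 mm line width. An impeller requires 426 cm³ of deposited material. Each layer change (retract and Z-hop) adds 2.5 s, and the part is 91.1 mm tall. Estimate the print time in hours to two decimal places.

Line area = 0.33 × 0.77 = 0.2541 mm².
Path length: 426000 mm³ / 0.2541 mm² → 1676505.3 mm.
Extrusion time = 1676505.3 / 50.4, so 33264 s.
Layer count = ceil(91.1 / 0.33) = 277.
Layer-change overhead: 277 × 2.5 → 692.5 s.
Total = 33264 + 692.5 = 33956.5 s = 9.43 hours.

9.43 hours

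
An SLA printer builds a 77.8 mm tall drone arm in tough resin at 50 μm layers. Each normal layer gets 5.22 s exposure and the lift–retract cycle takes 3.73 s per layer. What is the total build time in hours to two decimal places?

Layers = ⌈77.8/0.05⌉ = 1556.
Per-layer time = 5.22 + 3.73 = 8.95 s.
Total = 1556 × 8.95 = 13926.2 s = 3.87 hours.

3.87 hours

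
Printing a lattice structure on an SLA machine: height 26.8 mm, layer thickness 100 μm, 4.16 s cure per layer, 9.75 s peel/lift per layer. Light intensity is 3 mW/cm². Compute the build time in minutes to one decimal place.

Number of layers: 26.8 / 0.1 → 268 (rounded up).
Per-layer time = 4.16 + 9.75, so 13.91 s.
Total = 268 × 13.91 = 3727.88 s = 62.1 minutes.

62.1 minutes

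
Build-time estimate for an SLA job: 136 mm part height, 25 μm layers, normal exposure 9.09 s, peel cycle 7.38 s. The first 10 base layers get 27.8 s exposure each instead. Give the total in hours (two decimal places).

Layers = ⌈136/0.025⌉ = 5440.
Burn-in layers: 10 × (27.8 + 7.38) → 351.8 s.
Normal layers = 5430 × (9.09 + 7.38), so 89432.1 s.
Sum: 351.8 + 89432.1 = 89783.9 s → 24.94 hours.

24.94 hours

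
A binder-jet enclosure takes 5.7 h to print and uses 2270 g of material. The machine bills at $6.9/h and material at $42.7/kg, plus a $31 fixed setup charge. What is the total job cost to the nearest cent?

Time charge = 6.9 × 5.7 = $39.33.
Feedstock cost: 42.7 × 2270/1000 → $96.929.
Adding setup: 39.33 + 96.929 + 31 → 167.259 ≈ $167.26.

$167.26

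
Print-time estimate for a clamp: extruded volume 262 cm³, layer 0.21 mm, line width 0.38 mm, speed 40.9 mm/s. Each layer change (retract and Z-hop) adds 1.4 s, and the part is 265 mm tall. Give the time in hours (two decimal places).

22.79 hours

Extrusion cross-section = 0.21 × 0.38 = 0.0798 mm².
Toolpath length = 262 cm³ / 0.0798 mm² = 262000 / 0.0798 = 3283208 mm.
Print-move time: 3283208 / 40.9 → 80274 s.
Number of layers: 265 / 0.21 → 1262 (rounded up).
Layer-change overhead = 1262 × 1.4, so 1766.8 s.
Total = 80274 + 1766.8 = 82040.8 s = 22.79 hours.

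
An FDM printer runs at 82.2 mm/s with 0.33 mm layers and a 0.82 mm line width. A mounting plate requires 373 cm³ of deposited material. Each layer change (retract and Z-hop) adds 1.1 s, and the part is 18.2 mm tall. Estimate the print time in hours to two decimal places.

4.68 hours

Line area = 0.33 × 0.82, so 0.2706 mm².
Toolpath length = 373 cm³ / 0.2706 mm² = 373000 / 0.2706 = 1378418.3 mm.
Print-move time: 1378418.3 / 82.2 → 16769.1 s.
Layer count = ceil(18.2 / 0.33) = 56.
Z-hop total: 56 × 1.1 → 61.6 s.
Total = 16769.1 + 61.6 = 16830.7 s = 4.68 hours.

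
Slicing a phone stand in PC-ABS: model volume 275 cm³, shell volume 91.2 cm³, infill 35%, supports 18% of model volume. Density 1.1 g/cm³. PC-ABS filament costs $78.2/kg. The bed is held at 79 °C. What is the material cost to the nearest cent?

Interior volume: 275 − 91.2 → 183.8 cm³.
Infill volume = 0.35 × 183.8, so 64.33 cm³.
Support = 0.18 × 275 = 49.5 cm³.
Total extruded = 91.2 + 64.33 + 49.5, so 205.03 cm³.
Mass = 205.03 × 1.1, so 225.533 g.
At $78.2/kg: 225.533/1000 × 78.2 = $17.64.

$17.64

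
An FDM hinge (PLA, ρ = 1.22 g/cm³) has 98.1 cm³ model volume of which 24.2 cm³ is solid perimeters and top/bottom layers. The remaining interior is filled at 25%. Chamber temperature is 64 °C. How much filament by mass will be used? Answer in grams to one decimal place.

52.1 g

Volume inside the shell = 98.1 − 24.2, so 73.9 cm³.
Deposited infill = 0.25 × 73.9 = 18.475 cm³.
Total extruded = 24.2 + 18.475, so 42.675 cm³.
Mass = 42.675 × 1.22 = 52.0635 g.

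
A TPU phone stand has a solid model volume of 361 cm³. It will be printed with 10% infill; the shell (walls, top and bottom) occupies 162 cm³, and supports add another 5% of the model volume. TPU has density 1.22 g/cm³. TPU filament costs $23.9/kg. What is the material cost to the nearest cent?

$5.83

Infill region = 361 − 162 = 199 cm³.
Infill deposited: 0.10 × 199 → 19.9 cm³.
Support = 0.05 × 361 = 18.05 cm³.
Deposited volume = 162 + 19.9 + 18.05, so 199.95 cm³.
Mass = 199.95 × 1.22 = 243.939 g.
Cost = 243.939 g / 1000 × $23.9/kg = $5.83.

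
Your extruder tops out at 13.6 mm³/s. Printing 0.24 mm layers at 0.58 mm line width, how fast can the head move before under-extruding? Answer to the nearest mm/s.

98 mm/s

A = 0.24 × 0.58 = 0.1392 mm².
Max speed = 13.6 / 0.1392 = 97.70 ≈ 98 mm/s.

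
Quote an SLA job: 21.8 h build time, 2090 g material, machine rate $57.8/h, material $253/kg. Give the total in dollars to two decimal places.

$1788.81

Time charge = 57.8 × 21.8 = $1260.04.
Material cost = 253 × 2090/1000 = $528.77.
Job cost: 1260.04 + 528.77 = $1788.81.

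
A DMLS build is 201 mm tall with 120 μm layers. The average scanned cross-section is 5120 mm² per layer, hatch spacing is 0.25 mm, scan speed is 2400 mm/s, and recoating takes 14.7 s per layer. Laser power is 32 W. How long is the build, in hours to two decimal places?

10.81 hours

Number of layers: 201 / 0.12 → 1675 (rounded up).
Hatch length per layer = 5120 / 0.25 = 20480 mm.
Laser time per layer: 20480 / 2400 → 8.5333 s.
Layer cycle = 8.5333 + 14.7, so 23.2333 s.
1675 layers × 23.2333 s/layer = 38915.7775 s, i.e. 10.81 hours.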